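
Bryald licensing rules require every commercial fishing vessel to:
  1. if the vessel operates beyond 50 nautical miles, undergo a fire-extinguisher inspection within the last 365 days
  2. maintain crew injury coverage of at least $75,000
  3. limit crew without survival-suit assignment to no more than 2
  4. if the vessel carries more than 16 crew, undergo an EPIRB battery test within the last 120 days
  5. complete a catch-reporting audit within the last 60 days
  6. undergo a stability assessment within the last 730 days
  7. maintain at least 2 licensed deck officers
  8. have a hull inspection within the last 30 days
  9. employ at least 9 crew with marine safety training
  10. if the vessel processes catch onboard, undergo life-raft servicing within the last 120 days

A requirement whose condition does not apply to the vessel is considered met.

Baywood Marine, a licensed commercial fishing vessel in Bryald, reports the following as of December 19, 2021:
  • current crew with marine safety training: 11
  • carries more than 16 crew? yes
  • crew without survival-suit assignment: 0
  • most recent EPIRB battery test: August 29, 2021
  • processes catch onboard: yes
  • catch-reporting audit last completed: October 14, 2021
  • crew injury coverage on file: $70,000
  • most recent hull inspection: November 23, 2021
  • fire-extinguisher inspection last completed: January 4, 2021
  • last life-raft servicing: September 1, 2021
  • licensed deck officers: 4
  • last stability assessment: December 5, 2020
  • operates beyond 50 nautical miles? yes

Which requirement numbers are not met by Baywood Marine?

2, 5

1. condition 'operates beyond 50 nautical miles' holds; fire-extinguisher inspection 349 days ago vs limit 365 → met
2. crew injury coverage $70,000 < $75,000 → not met
3. crew without survival-suit assignment 0 ≤ 2 → met
4. condition 'carries more than 16 crew' holds; EPIRB battery test 112 days ago vs limit 120 → met
5. catch-reporting audit 66 days ago vs limit 60 → not met
6. stability assessment 379 days ago vs limit 730 → met
7. licensed deck officers 4 ≥ 2 → met
8. hull inspection 26 days ago vs limit 30 → met
9. crew with marine safety training 11 ≥ 9 → met
10. condition 'processes catch onboard' holds; life-raft servicing 109 days ago vs limit 120 → met
Not met: 2, 5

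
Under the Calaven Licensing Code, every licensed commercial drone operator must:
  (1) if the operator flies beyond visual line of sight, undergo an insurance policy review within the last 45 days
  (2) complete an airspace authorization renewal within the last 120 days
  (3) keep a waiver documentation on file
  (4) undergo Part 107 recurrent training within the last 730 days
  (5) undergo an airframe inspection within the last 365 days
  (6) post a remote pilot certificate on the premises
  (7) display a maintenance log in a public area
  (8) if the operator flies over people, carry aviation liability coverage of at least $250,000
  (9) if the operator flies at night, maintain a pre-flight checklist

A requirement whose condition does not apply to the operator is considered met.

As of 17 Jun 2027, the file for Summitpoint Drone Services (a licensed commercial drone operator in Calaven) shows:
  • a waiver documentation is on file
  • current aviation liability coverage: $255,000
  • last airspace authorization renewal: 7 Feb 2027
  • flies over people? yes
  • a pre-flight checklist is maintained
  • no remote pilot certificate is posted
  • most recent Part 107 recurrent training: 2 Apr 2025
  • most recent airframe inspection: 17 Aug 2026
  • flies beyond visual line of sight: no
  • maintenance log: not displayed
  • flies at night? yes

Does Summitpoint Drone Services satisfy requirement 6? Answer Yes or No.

No

6. remote pilot certificate absent → not met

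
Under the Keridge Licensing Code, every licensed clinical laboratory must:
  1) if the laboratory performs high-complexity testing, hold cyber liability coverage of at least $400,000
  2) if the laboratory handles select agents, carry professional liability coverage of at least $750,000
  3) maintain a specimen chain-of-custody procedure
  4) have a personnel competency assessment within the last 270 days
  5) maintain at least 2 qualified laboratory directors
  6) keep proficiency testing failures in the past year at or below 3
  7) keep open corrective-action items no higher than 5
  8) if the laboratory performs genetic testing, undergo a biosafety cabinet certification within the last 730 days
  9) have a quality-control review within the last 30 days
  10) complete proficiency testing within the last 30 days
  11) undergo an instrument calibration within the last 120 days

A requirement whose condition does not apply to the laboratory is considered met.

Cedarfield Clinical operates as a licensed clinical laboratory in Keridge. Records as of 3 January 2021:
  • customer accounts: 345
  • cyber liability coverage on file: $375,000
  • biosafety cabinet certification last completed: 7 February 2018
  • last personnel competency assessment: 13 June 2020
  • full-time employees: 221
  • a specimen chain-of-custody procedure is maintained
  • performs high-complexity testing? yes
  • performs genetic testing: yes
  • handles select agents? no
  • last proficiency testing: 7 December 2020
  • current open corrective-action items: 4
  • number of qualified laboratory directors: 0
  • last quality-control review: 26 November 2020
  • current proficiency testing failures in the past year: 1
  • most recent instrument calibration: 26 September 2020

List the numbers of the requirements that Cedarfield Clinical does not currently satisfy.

1. condition 'performs high-complexity testing' holds; cyber liability coverage $375,000 < $400,000 → not met
2. condition 'handles select agents' does not hold → requirement n/a → met
3. specimen chain-of-custody procedure present → met
4. personnel competency assessment 204 days ago vs limit 270 → met
5. qualified laboratory directors 0 < 2 → not met
6. proficiency testing failures in the past year 1 ≤ 3 → met
7. open corrective-action items 4 ≤ 5 → met
8. condition 'performs genetic testing' holds; biosafety cabinet certification 1061 days ago vs limit 730 → not met
9. quality-control review 38 days ago vs limit 30 → not met
10. proficiency testing 27 days ago vs limit 30 → met
11. instrument calibration 99 days ago vs limit 120 → met
Not met: 1, 5, 8, 9

1, 5, 8, 9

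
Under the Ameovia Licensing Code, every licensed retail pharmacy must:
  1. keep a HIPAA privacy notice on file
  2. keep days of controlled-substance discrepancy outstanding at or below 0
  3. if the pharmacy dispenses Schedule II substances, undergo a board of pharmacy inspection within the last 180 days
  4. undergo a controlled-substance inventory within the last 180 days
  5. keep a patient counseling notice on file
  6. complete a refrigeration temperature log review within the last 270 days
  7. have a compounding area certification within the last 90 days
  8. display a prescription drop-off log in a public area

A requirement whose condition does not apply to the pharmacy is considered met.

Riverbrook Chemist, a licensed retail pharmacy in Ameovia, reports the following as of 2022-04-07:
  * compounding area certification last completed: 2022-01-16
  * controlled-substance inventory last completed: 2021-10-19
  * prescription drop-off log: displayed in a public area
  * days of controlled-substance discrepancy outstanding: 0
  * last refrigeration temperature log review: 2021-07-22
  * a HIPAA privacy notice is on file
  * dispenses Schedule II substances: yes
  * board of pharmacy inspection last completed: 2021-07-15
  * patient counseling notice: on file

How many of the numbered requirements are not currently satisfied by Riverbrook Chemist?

1

1. HIPAA privacy notice present → met
2. days of controlled-substance discrepancy outstanding 0 ≤ 0 → met
3. condition 'dispenses Schedule II substances' holds; board of pharmacy inspection 266 days ago vs limit 180 → not met
4. controlled-substance inventory 170 days ago vs limit 180 → met
5. patient counseling notice present → met
6. refrigeration temperature log review 259 days ago vs limit 270 → met
7. compounding area certification 81 days ago vs limit 90 → met
8. prescription drop-off log present → met
Not met: 1 of 8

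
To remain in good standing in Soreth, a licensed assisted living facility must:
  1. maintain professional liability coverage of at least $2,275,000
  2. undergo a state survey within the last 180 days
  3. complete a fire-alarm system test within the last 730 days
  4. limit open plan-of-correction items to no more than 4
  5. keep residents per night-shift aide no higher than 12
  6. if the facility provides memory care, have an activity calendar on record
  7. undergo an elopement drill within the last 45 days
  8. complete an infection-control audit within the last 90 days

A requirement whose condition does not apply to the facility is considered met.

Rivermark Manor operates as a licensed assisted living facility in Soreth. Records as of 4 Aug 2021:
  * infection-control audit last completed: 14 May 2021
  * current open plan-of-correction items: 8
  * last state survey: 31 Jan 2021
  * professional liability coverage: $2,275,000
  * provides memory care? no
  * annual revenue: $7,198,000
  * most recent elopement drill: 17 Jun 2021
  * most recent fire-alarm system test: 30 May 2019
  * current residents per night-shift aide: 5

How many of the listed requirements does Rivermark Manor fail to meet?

1. professional liability coverage $2,275,000 ≥ $2,275,000 → met
2. state survey 185 days ago vs limit 180 → not met
3. fire-alarm system test 797 days ago vs limit 730 → not met
4. open plan-of-correction items 8 > 4 → not met
5. residents per night-shift aide 5 ≤ 12 → met
6. condition 'provides memory care' does not hold → requirement n/a → met
7. elopement drill 48 days ago vs limit 45 → not met
8. infection-control audit 82 days ago vs limit 90 → met
Not met: 4 of 8

4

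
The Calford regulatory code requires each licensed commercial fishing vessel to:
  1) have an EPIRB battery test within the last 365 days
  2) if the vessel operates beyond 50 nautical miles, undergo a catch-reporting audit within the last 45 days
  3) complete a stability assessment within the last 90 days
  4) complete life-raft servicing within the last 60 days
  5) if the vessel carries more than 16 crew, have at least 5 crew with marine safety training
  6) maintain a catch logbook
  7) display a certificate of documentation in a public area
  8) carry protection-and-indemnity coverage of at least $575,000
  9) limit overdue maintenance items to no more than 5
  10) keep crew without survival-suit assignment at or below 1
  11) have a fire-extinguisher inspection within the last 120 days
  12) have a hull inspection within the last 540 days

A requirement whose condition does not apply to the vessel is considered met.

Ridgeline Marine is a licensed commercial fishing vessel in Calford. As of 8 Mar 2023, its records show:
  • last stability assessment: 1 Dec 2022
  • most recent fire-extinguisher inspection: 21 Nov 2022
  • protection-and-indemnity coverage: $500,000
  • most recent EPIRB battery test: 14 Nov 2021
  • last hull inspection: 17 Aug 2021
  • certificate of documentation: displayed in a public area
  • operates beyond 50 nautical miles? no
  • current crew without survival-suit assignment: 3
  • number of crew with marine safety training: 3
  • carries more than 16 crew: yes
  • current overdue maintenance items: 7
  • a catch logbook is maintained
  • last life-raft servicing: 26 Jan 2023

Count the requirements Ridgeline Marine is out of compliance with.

7

1. EPIRB battery test 479 days ago vs limit 365 → not met
2. condition 'operates beyond 50 nautical miles' does not hold → requirement n/a → met
3. stability assessment 97 days ago vs limit 90 → not met
4. life-raft servicing 41 days ago vs limit 60 → met
5. condition 'carries more than 16 crew' holds; crew with marine safety training 3 < 5 → not met
6. catch logbook present → met
7. certificate of documentation present → met
8. protection-and-indemnity coverage $500,000 < $575,000 → not met
9. overdue maintenance items 7 > 5 → not met
10. crew without survival-suit assignment 3 > 1 → not met
11. fire-extinguisher inspection 107 days ago vs limit 120 → met
12. hull inspection 568 days ago vs limit 540 → not met
Not met: 7 of 12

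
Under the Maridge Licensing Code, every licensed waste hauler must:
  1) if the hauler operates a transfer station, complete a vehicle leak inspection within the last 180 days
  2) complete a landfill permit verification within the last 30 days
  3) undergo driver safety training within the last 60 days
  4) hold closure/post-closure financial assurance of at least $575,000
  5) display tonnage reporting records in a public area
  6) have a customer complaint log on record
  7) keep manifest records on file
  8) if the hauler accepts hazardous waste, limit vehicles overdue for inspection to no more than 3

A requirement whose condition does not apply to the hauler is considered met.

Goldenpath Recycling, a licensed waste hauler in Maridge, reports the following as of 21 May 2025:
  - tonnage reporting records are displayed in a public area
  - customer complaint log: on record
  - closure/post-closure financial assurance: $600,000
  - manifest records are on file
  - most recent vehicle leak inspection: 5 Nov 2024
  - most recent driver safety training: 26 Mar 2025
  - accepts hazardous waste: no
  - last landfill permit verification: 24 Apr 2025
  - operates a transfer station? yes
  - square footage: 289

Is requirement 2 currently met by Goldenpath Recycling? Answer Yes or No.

2. landfill permit verification 27 days ago vs limit 30 → met

Yes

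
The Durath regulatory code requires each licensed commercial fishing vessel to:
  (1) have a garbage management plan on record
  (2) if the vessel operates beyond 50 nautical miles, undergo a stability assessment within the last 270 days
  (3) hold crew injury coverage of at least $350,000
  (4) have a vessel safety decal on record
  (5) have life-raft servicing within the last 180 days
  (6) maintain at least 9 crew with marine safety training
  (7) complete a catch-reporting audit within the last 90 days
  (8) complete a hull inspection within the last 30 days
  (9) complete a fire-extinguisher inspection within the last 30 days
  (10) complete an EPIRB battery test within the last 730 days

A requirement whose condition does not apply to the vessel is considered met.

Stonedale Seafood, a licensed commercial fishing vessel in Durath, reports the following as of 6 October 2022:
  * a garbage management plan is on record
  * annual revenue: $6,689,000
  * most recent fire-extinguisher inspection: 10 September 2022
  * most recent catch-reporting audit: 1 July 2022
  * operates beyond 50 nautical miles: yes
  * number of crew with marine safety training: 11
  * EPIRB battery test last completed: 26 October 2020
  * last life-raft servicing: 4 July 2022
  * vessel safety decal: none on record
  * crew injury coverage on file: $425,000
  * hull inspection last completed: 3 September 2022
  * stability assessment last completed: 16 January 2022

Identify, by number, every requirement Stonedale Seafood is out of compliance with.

1. garbage management plan present → met
2. condition 'operates beyond 50 nautical miles' holds; stability assessment 263 days ago vs limit 270 → met
3. crew injury coverage $425,000 ≥ $350,000 → met
4. vessel safety decal absent → not met
5. life-raft servicing 94 days ago vs limit 180 → met
6. crew with marine safety training 11 ≥ 9 → met
7. catch-reporting audit 97 days ago vs limit 90 → not met
8. hull inspection 33 days ago vs limit 30 → not met
9. fire-extinguisher inspection 26 days ago vs limit 30 → met
10. EPIRB battery test 710 days ago vs limit 730 → met
Not met: 4, 7, 8

4, 7, 8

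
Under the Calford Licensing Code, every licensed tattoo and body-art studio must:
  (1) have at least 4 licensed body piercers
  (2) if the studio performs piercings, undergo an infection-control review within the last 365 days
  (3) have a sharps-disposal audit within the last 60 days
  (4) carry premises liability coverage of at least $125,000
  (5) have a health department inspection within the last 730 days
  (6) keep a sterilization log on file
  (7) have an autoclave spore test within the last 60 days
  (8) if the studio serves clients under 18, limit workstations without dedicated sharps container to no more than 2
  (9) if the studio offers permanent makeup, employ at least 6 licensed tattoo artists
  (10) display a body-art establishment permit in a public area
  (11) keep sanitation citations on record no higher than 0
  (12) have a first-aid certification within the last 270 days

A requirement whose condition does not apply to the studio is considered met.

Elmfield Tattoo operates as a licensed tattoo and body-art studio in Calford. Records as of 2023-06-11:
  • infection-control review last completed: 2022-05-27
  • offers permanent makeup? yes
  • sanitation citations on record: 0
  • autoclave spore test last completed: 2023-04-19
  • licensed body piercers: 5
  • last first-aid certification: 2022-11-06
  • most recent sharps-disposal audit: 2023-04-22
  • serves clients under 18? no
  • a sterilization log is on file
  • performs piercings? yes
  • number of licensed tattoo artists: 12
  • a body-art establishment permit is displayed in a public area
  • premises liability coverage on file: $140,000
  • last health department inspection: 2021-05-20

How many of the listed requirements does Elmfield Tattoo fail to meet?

2

1. licensed body piercers 5 ≥ 4 → met
2. condition 'performs piercings' holds; infection-control review 380 days ago vs limit 365 → not met
3. sharps-disposal audit 50 days ago vs limit 60 → met
4. premises liability coverage $140,000 ≥ $125,000 → met
5. health department inspection 752 days ago vs limit 730 → not met
6. sterilization log present → met
7. autoclave spore test 53 days ago vs limit 60 → met
8. condition 'serves clients under 18' does not hold → requirement n/a → met
9. condition 'offers permanent makeup' holds; licensed tattoo artists 12 ≥ 6 → met
10. body-art establishment permit present → met
11. sanitation citations on record 0 ≤ 0 → met
12. first-aid certification 217 days ago vs limit 270 → met
Not met: 2 of 12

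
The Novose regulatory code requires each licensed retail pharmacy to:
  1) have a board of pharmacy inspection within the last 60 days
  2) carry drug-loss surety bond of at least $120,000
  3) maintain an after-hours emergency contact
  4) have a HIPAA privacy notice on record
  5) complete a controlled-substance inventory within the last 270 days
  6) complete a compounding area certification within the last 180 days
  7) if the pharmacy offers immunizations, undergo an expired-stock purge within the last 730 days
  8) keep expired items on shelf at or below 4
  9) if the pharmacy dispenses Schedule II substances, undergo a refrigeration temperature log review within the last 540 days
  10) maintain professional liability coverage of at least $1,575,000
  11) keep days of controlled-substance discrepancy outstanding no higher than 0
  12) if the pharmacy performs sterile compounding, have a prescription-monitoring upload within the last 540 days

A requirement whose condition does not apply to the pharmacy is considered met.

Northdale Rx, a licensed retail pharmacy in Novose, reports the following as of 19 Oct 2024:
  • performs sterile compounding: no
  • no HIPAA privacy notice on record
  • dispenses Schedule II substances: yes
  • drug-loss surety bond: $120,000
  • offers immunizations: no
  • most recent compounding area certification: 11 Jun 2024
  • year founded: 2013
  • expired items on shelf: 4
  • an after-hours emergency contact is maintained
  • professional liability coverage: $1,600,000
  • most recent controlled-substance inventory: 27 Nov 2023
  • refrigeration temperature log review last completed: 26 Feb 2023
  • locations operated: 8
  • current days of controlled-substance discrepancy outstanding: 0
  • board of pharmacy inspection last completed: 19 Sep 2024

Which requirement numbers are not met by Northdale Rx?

4, 5, 9

1. board of pharmacy inspection 30 days ago vs limit 60 → met
2. drug-loss surety bond $120,000 ≥ $120,000 → met
3. after-hours emergency contact present → met
4. HIPAA privacy notice absent → not met
5. controlled-substance inventory 327 days ago vs limit 270 → not met
6. compounding area certification 130 days ago vs limit 180 → met
7. condition 'offers immunizations' does not hold → requirement n/a → met
8. expired items on shelf 4 ≤ 4 → met
9. condition 'dispenses Schedule II substances' holds; refrigeration temperature log review 601 days ago vs limit 540 → not met
10. professional liability coverage $1,600,000 ≥ $1,575,000 → met
11. days of controlled-substance discrepancy outstanding 0 ≤ 0 → met
12. condition 'performs sterile compounding' does not hold → requirement n/a → met
Not met: 4, 5, 9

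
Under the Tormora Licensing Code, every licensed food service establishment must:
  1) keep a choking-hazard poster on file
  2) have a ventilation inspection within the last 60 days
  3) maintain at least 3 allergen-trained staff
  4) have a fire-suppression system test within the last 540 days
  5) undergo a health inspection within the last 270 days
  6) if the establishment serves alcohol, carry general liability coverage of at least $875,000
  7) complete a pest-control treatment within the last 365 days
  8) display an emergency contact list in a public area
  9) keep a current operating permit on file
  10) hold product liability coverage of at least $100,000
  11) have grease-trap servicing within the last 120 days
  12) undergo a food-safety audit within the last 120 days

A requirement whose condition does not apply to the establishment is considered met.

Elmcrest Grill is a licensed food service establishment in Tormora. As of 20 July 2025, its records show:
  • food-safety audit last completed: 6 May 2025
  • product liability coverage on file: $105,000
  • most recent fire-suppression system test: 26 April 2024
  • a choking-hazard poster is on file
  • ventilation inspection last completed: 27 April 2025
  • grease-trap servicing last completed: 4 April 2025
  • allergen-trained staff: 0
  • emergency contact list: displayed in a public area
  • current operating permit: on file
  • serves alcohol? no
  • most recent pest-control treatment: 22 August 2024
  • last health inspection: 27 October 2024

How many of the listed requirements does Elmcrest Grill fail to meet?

1. choking-hazard poster present → met
2. ventilation inspection 84 days ago vs limit 60 → not met
3. allergen-trained staff 0 < 3 → not met
4. fire-suppression system test 450 days ago vs limit 540 → met
5. health inspection 266 days ago vs limit 270 → met
6. condition 'serves alcohol' does not hold → requirement n/a → met
7. pest-control treatment 332 days ago vs limit 365 → met
8. emergency contact list present → met
9. current operating permit present → met
10. product liability coverage $105,000 ≥ $100,000 → met
11. grease-trap servicing 107 days ago vs limit 120 → met
12. food-safety audit 75 days ago vs limit 120 → met
Not met: 2 of 12

2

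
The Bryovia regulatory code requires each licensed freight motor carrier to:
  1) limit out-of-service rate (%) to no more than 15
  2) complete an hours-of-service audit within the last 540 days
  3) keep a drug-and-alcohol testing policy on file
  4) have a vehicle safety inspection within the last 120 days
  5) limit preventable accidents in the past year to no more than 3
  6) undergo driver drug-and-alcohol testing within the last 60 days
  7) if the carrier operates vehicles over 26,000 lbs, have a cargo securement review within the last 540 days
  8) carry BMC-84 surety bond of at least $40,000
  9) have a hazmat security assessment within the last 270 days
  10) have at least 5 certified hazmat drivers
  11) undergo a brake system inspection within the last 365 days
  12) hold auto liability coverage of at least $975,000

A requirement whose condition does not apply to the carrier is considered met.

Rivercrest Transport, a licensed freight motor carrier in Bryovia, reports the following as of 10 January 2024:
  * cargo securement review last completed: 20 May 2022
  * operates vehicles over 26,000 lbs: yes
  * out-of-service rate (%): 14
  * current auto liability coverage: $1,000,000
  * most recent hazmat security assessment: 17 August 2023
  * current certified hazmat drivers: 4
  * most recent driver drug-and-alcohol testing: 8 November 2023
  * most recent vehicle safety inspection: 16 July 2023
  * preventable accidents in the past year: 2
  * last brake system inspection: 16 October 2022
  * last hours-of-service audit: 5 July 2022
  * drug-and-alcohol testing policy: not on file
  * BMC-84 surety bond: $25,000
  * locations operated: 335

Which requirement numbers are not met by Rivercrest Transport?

1. out-of-service rate (%) 14 ≤ 15 → met
2. hours-of-service audit 554 days ago vs limit 540 → not met
3. drug-and-alcohol testing policy absent → not met
4. vehicle safety inspection 178 days ago vs limit 120 → not met
5. preventable accidents in the past year 2 ≤ 3 → met
6. driver drug-and-alcohol testing 63 days ago vs limit 60 → not met
7. condition 'operates vehicles over 26,000 lbs' holds; cargo securement review 600 days ago vs limit 540 → not met
8. BMC-84 surety bond $25,000 < $40,000 → not met
9. hazmat security assessment 146 days ago vs limit 270 → met
10. certified hazmat drivers 4 < 5 → not met
11. brake system inspection 451 days ago vs limit 365 → not met
12. auto liability coverage $1,000,000 ≥ $975,000 → met
Not met: 2, 3, 4, 6, 7, 8, 10, 11

2, 3, 4, 6, 7, 8, 10, 11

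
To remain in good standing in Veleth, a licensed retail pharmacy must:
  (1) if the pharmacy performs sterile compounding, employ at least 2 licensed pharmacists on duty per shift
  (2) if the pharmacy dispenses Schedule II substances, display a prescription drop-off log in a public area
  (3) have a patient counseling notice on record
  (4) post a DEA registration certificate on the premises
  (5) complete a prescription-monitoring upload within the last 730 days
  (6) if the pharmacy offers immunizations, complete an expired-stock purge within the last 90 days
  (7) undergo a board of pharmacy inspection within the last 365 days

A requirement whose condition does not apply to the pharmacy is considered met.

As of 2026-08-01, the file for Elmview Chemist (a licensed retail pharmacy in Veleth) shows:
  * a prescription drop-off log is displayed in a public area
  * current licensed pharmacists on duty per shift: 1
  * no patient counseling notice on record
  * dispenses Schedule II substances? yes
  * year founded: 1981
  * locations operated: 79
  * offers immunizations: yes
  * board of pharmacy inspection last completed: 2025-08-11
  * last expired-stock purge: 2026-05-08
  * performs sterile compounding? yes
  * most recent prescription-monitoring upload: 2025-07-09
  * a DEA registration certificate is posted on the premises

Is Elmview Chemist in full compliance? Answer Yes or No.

1. condition 'performs sterile compounding' holds; licensed pharmacists on duty per shift 1 < 2 → not met
2. condition 'dispenses Schedule II substances' holds; prescription drop-off log present → met
3. patient counseling notice absent → not met
4. DEA registration certificate present → met
5. prescription-monitoring upload 388 days ago vs limit 730 → met
6. condition 'offers immunizations' holds; expired-stock purge 85 days ago vs limit 90 → met
7. board of pharmacy inspection 355 days ago vs limit 365 → met
Not met: 1, 3

No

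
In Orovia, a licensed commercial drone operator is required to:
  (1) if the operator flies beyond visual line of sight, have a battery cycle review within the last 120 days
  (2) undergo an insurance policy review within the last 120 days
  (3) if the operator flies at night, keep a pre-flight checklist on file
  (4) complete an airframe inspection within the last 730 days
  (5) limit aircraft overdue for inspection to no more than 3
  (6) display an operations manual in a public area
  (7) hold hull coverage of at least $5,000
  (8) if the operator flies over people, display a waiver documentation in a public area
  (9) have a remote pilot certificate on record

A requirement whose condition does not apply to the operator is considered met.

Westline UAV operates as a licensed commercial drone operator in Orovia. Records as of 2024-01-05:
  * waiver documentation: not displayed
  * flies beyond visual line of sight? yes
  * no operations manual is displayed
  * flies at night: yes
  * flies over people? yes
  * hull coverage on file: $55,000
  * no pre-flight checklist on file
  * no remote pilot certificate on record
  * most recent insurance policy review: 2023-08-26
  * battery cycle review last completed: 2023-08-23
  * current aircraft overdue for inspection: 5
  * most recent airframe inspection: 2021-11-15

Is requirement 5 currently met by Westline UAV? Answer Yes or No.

No

5. aircraft overdue for inspection 5 > 3 → not met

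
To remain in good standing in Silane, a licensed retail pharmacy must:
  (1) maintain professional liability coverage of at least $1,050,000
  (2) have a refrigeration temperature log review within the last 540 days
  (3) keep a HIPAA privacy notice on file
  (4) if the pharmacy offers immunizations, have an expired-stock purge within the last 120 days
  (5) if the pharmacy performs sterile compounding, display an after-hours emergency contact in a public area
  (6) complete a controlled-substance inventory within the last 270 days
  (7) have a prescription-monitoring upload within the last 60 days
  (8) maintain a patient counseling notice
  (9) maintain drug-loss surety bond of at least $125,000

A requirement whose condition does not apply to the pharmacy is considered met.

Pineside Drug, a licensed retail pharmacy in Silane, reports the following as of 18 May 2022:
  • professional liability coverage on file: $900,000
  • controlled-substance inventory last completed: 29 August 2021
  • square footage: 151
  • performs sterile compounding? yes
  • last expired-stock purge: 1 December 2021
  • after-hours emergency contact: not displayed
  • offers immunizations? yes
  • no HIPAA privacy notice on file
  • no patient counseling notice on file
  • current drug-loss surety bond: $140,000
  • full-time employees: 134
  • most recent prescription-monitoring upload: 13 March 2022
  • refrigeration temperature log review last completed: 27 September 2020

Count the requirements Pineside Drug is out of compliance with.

7

1. professional liability coverage $900,000 < $1,050,000 → not met
2. refrigeration temperature log review 598 days ago vs limit 540 → not met
3. HIPAA privacy notice absent → not met
4. condition 'offers immunizations' holds; expired-stock purge 168 days ago vs limit 120 → not met
5. condition 'performs sterile compounding' holds; after-hours emergency contact absent → not met
6. controlled-substance inventory 262 days ago vs limit 270 → met
7. prescription-monitoring upload 66 days ago vs limit 60 → not met
8. patient counseling notice absent → not met
9. drug-loss surety bond $140,000 ≥ $125,000 → met
Not met: 7 of 9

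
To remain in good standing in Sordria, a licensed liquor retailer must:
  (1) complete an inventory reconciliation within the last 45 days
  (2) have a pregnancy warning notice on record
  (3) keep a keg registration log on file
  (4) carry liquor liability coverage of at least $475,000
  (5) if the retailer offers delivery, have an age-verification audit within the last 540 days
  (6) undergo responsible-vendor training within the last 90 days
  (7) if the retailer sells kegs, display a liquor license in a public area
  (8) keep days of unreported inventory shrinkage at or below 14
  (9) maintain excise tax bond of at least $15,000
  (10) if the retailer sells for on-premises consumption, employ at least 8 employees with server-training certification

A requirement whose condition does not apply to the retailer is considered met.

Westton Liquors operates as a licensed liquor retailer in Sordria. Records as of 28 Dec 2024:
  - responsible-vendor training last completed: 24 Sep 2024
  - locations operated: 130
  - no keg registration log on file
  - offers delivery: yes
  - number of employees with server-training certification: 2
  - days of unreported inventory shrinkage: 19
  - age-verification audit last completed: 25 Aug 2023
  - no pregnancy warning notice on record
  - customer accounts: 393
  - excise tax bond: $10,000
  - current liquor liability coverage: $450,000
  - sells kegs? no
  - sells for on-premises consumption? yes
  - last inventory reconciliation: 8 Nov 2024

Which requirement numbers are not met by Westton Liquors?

1, 2, 3, 4, 6, 8, 9, 10

1. inventory reconciliation 50 days ago vs limit 45 → not met
2. pregnancy warning notice absent → not met
3. keg registration log absent → not met
4. liquor liability coverage $450,000 < $475,000 → not met
5. condition 'offers delivery' holds; age-verification audit 491 days ago vs limit 540 → met
6. responsible-vendor training 95 days ago vs limit 90 → not met
7. condition 'sells kegs' does not hold → requirement n/a → met
8. days of unreported inventory shrinkage 19 > 14 → not met
9. excise tax bond $10,000 < $15,000 → not met
10. condition 'sells for on-premises consumption' holds; employees with server-training certification 2 < 8 → not met
Not met: 1, 2, 3, 4, 6, 8, 9, 10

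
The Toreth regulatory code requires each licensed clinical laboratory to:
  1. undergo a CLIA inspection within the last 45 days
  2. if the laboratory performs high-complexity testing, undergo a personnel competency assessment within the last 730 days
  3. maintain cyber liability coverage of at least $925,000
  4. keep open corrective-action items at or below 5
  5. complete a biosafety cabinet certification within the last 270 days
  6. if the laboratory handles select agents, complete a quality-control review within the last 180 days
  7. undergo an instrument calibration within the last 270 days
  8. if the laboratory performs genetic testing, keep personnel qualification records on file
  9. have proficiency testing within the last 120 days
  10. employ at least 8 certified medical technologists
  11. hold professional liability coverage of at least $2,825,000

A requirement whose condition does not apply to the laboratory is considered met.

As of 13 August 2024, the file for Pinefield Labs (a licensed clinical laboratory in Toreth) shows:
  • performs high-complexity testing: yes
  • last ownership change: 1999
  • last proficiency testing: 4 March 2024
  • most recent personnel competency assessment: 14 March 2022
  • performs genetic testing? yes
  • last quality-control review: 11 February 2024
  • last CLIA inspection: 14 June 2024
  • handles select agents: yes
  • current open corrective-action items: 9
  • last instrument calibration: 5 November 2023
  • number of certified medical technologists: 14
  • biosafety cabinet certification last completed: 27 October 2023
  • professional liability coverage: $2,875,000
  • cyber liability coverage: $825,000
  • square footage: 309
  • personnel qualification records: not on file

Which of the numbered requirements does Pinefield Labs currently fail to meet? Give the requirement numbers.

1, 2, 3, 4, 5, 6, 7, 8, 9

1. CLIA inspection 60 days ago vs limit 45 → not met
2. condition 'performs high-complexity testing' holds; personnel competency assessment 883 days ago vs limit 730 → not met
3. cyber liability coverage $825,000 < $925,000 → not met
4. open corrective-action items 9 > 5 → not met
5. biosafety cabinet certification 291 days ago vs limit 270 → not met
6. condition 'handles select agents' holds; quality-control review 184 days ago vs limit 180 → not met
7. instrument calibration 282 days ago vs limit 270 → not met
8. condition 'performs genetic testing' holds; personnel qualification records absent → not met
9. proficiency testing 162 days ago vs limit 120 → not met
10. certified medical technologists 14 ≥ 8 → met
11. professional liability coverage $2,875,000 ≥ $2,825,000 → met
Not met: 1, 2, 3, 4, 5, 6, 7, 8, 9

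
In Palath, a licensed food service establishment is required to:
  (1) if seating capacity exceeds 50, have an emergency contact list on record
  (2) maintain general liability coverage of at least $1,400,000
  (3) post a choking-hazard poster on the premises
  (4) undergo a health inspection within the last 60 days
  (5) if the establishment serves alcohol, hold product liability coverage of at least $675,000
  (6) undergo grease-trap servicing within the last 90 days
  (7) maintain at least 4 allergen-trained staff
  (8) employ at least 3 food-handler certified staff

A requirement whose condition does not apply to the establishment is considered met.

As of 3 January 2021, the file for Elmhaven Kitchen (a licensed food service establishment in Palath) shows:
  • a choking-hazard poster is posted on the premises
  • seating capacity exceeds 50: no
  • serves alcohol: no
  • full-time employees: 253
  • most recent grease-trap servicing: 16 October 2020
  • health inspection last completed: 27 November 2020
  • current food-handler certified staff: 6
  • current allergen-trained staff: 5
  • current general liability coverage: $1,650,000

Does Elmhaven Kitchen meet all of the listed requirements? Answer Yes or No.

1. condition 'seating capacity exceeds 50' does not hold → requirement n/a → met
2. general liability coverage $1,650,000 ≥ $1,400,000 → met
3. choking-hazard poster present → met
4. health inspection 37 days ago vs limit 60 → met
5. condition 'serves alcohol' does not hold → requirement n/a → met
6. grease-trap servicing 79 days ago vs limit 90 → met
7. allergen-trained staff 5 ≥ 4 → met
8. food-handler certified staff 6 ≥ 3 → met
All met.

Yes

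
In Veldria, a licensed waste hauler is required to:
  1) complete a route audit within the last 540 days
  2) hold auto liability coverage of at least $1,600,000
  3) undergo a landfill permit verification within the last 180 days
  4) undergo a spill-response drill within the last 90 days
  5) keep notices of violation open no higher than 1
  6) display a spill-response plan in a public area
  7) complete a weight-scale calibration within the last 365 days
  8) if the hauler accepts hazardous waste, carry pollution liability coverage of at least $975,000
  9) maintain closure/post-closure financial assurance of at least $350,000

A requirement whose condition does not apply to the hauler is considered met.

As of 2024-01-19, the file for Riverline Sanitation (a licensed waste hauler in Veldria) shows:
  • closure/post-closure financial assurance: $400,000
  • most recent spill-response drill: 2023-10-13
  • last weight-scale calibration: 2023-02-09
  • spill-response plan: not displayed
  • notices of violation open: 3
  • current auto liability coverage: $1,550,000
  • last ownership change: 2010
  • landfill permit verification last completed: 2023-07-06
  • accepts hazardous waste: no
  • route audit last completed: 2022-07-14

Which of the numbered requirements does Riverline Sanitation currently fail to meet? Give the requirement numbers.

1. route audit 554 days ago vs limit 540 → not met
2. auto liability coverage $1,550,000 < $1,600,000 → not met
3. landfill permit verification 197 days ago vs limit 180 → not met
4. spill-response drill 98 days ago vs limit 90 → not met
5. notices of violation open 3 > 1 → not met
6. spill-response plan absent → not met
7. weight-scale calibration 344 days ago vs limit 365 → met
8. condition 'accepts hazardous waste' does not hold → requirement n/a → met
9. closure/post-closure financial assurance $400,000 ≥ $350,000 → met
Not met: 1, 2, 3, 4, 5, 6

1, 2, 3, 4, 5, 6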